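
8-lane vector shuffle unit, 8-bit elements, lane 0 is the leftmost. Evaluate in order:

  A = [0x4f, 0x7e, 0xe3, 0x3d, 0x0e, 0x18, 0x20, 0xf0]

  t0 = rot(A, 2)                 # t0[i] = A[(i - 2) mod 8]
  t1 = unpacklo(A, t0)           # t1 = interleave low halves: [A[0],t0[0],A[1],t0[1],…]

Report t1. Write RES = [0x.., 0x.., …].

RES = [ 0x4f  0x20  0x7e  0xf0  0xe3  0x4f  0x3d  0x7e ]

t0 = [0x20, 0xf0, 0x4f, 0x7e, 0xe3, 0x3d, 0x0e, 0x18]
t1 = [0x4f, 0x20, 0x7e, 0xf0, 0xe3, 0x4f, 0x3d, 0x7e]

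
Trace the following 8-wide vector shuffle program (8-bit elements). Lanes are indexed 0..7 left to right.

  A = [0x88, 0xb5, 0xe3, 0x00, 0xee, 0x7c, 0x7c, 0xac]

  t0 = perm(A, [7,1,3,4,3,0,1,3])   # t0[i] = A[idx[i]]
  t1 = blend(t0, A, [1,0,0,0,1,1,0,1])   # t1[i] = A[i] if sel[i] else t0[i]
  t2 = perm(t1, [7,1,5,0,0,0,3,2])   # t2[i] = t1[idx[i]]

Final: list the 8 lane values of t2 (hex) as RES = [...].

  t0: ac b5 00 ee 00 88 b5 00
  t1: 88 b5 00 ee ee 7c b5 ac
  t2: ac b5 7c 88 88 88 ee 00

RES = [0xac, 0xb5, 0x7c, 0x88, 0x88, 0x88, 0xee, 0x00]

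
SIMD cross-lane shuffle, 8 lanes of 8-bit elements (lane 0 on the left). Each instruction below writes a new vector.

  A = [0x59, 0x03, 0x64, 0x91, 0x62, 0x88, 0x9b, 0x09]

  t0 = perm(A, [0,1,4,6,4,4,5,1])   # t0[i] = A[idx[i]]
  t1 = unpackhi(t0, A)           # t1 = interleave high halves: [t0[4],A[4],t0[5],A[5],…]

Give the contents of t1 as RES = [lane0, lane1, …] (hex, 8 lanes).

RES = [0x62, 0x62, 0x62, 0x88, 0x88, 0x9b, 0x03, 0x09]

→ t0 |59|03|62|9b|62|62|88|03|
→ t1 |62|62|62|88|88|9b|03|09|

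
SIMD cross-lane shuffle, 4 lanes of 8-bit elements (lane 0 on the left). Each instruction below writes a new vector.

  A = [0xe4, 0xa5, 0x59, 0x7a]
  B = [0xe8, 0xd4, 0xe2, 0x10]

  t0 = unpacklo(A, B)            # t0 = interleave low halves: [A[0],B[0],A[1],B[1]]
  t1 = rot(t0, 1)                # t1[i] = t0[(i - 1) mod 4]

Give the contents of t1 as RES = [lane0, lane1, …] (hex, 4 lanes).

t0 = [0xe4, 0xe8, 0xa5, 0xd4]
t1 = [0xd4, 0xe4, 0xe8, 0xa5]

RES = [0xd4, 0xe4, 0xe8, 0xa5]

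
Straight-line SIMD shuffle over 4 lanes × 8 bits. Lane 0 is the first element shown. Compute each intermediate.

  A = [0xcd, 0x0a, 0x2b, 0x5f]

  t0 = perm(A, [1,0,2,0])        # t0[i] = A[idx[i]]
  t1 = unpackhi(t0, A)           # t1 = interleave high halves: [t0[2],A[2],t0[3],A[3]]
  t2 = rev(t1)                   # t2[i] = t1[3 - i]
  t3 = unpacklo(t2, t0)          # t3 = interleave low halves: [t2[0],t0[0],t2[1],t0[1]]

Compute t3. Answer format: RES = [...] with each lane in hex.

RES = [0x5f, 0x0a, 0xcd, 0xcd]

  t0: 0a cd 2b cd
  t1: 2b 2b cd 5f
  t2: 5f cd 2b 2b
  t3: 5f 0a cd cd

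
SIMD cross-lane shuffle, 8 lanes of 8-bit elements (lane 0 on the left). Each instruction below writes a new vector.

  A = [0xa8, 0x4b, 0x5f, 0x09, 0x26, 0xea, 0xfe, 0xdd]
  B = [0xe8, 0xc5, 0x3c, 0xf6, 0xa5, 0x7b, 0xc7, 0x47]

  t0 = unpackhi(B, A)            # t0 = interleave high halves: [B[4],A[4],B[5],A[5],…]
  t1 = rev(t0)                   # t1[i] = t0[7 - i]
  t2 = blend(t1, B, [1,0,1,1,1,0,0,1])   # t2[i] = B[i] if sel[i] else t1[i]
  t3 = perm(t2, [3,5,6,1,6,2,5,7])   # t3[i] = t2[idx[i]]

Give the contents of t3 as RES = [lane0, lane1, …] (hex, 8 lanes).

RES = [ 0xf6  0x7b  0x26  0x47  0x26  0x3c  0x7b  0x47 ]

t0 = [0xa5, 0x26, 0x7b, 0xea, 0xc7, 0xfe, 0x47, 0xdd]
t1 = [0xdd, 0x47, 0xfe, 0xc7, 0xea, 0x7b, 0x26, 0xa5]
t2 = [0xe8, 0x47, 0x3c, 0xf6, 0xa5, 0x7b, 0x26, 0x47]
t3 = [0xf6, 0x7b, 0x26, 0x47, 0x26, 0x3c, 0x7b, 0x47]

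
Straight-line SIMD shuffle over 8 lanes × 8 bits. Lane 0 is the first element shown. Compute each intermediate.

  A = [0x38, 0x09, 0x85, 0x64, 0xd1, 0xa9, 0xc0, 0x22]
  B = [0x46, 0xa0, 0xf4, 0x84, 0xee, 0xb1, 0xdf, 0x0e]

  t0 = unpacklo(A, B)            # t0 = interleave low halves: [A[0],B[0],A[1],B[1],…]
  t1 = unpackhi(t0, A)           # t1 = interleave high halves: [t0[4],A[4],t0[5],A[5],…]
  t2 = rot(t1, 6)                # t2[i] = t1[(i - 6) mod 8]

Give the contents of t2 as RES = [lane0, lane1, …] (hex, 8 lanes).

t0 = [0x38, 0x46, 0x09, 0xa0, 0x85, 0xf4, 0x64, 0x84]
t1 = [0x85, 0xd1, 0xf4, 0xa9, 0x64, 0xc0, 0x84, 0x22]
t2 = [0xf4, 0xa9, 0x64, 0xc0, 0x84, 0x22, 0x85, 0xd1]

RES = [0xf4, 0xa9, 0x64, 0xc0, 0x84, 0x22, 0x85, 0xd1]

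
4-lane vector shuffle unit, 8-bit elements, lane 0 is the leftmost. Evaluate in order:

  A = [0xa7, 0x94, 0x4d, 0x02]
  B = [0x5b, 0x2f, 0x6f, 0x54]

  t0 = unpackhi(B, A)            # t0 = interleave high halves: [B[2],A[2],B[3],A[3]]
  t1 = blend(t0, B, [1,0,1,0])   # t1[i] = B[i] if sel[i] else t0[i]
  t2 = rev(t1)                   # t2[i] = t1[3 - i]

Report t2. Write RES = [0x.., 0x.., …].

  t0: 6f 4d 54 02
  t1: 5b 4d 6f 02
  t2: 02 6f 4d 5b

RES = [0x02, 0x6f, 0x4d, 0x5b]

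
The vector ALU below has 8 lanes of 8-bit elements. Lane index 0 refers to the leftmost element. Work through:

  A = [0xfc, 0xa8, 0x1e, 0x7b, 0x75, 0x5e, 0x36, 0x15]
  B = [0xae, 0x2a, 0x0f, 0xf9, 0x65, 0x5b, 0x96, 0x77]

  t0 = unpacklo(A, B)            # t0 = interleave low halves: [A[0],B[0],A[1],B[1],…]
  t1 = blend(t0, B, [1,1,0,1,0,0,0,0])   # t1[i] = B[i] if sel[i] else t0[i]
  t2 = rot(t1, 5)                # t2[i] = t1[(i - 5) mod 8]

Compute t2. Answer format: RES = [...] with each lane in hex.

RES = [ 0xf9  0x1e  0x0f  0x7b  0xf9  0xae  0x2a  0xa8 ]

  t0: fc ae a8 2a 1e 0f 7b f9
  t1: ae 2a a8 f9 1e 0f 7b f9
  t2: f9 1e 0f 7b f9 ae 2a a8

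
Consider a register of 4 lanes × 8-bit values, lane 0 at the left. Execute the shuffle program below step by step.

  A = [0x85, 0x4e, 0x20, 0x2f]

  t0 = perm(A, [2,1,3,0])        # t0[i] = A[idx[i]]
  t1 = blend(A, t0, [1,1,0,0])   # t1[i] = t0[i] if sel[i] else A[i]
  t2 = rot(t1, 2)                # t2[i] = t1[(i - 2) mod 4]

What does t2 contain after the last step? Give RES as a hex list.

→ t0 |20|4e|2f|85|
→ t1 |20|4e|20|2f|
→ t2 |20|2f|20|4e|

RES = [ 0x20  0x2f  0x20  0x4e ]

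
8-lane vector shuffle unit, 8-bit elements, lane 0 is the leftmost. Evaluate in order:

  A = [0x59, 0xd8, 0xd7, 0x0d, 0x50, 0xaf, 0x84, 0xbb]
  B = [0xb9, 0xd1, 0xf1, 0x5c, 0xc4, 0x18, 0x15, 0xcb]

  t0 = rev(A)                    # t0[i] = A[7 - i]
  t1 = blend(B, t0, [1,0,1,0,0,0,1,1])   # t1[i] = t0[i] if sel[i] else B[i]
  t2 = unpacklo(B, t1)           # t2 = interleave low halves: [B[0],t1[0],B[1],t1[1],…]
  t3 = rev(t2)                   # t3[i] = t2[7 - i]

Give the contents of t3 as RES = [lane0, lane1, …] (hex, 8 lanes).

→ t0 |bb|84|af|50|0d|d7|d8|59|
→ t1 |bb|d1|af|5c|c4|18|d8|59|
→ t2 |b9|bb|d1|d1|f1|af|5c|5c|
→ t3 |5c|5c|af|f1|d1|d1|bb|b9|

RES = [0x5c, 0x5c, 0xaf, 0xf1, 0xd1, 0xd1, 0xbb, 0xb9]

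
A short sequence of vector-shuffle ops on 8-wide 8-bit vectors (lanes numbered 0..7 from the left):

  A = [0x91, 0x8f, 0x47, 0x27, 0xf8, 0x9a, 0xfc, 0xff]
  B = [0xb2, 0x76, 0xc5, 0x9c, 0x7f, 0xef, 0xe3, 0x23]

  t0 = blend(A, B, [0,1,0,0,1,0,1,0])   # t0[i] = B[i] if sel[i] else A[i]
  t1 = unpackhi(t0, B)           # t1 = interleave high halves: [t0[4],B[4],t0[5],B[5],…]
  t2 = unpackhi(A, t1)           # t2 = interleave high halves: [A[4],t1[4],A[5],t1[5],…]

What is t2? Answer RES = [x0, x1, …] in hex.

RES = [ 0xf8  0xe3  0x9a  0xe3  0xfc  0xff  0xff  0x23 ]

t0 = [0x91, 0x76, 0x47, 0x27, 0x7f, 0x9a, 0xe3, 0xff]
t1 = [0x7f, 0x7f, 0x9a, 0xef, 0xe3, 0xe3, 0xff, 0x23]
t2 = [0xf8, 0xe3, 0x9a, 0xe3, 0xfc, 0xff, 0xff, 0x23]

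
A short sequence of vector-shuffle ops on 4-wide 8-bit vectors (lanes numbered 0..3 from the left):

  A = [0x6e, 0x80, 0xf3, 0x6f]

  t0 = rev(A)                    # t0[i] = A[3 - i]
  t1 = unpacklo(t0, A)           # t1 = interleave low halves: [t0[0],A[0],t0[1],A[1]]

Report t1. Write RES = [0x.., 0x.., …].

RES = [ 0x6f  0x6e  0xf3  0x80 ]

  t0: 6f f3 80 6e
  t1: 6f 6e f3 80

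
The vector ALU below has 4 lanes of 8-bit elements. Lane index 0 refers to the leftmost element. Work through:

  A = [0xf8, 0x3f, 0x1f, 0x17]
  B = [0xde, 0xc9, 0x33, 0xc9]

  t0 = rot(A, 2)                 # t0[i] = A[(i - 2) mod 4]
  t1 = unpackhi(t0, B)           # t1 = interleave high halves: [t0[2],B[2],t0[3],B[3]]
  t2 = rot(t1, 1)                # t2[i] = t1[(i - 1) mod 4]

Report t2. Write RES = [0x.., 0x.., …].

t0 = [0x1f, 0x17, 0xf8, 0x3f]
t1 = [0xf8, 0x33, 0x3f, 0xc9]
t2 = [0xc9, 0xf8, 0x33, 0x3f]

RES = [0xc9, 0xf8, 0x33, 0x3f]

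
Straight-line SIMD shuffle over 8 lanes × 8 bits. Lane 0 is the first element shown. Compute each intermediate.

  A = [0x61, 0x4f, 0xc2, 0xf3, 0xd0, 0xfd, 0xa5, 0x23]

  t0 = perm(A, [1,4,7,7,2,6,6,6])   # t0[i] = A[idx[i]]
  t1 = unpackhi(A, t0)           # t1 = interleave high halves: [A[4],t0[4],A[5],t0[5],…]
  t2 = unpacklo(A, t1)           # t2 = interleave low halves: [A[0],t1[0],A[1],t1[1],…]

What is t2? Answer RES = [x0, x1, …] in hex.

RES = [0x61, 0xd0, 0x4f, 0xc2, 0xc2, 0xfd, 0xf3, 0xa5]

t0 = [0x4f, 0xd0, 0x23, 0x23, 0xc2, 0xa5, 0xa5, 0xa5]
t1 = [0xd0, 0xc2, 0xfd, 0xa5, 0xa5, 0xa5, 0x23, 0xa5]
t2 = [0x61, 0xd0, 0x4f, 0xc2, 0xc2, 0xfd, 0xf3, 0xa5]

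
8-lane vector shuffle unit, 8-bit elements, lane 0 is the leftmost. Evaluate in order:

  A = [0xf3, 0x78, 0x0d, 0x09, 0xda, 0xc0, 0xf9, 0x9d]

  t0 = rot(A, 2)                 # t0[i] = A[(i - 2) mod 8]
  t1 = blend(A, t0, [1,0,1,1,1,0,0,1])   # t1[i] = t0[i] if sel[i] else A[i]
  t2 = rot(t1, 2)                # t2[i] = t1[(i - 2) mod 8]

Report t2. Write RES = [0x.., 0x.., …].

→ t0 |f9|9d|f3|78|0d|09|da|c0|
→ t1 |f9|78|f3|78|0d|c0|f9|c0|
→ t2 |f9|c0|f9|78|f3|78|0d|c0|

RES = [0xf9, 0xc0, 0xf9, 0x78, 0xf3, 0x78, 0x0d, 0xc0]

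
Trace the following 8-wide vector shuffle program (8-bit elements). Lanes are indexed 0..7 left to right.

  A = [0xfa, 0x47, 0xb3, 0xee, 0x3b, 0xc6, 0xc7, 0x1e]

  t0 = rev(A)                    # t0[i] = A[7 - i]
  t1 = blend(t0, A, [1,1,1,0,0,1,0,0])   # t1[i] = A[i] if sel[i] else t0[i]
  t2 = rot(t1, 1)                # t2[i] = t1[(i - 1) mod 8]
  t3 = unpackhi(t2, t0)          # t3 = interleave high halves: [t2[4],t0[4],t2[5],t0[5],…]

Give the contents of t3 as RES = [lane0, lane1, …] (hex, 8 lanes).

RES = [0x3b, 0xee, 0xee, 0xb3, 0xc6, 0x47, 0x47, 0xfa]

  t0: 1e c7 c6 3b ee b3 47 fa
  t1: fa 47 b3 3b ee c6 47 fa
  t2: fa fa 47 b3 3b ee c6 47
  t3: 3b ee ee b3 c6 47 47 fa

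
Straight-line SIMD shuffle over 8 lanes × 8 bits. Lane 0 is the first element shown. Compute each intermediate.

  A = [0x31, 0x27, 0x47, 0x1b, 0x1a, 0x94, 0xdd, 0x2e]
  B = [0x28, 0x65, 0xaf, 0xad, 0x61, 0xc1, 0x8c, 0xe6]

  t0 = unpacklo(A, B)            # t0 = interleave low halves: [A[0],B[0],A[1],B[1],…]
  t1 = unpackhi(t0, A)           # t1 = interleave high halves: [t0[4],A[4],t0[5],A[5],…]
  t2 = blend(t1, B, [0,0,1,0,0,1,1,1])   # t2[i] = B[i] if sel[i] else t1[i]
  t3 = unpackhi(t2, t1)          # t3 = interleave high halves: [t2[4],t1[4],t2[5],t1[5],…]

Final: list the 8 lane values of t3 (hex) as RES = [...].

RES = [ 0x1b  0x1b  0xc1  0xdd  0x8c  0xad  0xe6  0x2e ]

→ t0 |31|28|27|65|47|af|1b|ad|
→ t1 |47|1a|af|94|1b|dd|ad|2e|
→ t2 |47|1a|af|94|1b|c1|8c|e6|
→ t3 |1b|1b|c1|dd|8c|ad|e6|2e|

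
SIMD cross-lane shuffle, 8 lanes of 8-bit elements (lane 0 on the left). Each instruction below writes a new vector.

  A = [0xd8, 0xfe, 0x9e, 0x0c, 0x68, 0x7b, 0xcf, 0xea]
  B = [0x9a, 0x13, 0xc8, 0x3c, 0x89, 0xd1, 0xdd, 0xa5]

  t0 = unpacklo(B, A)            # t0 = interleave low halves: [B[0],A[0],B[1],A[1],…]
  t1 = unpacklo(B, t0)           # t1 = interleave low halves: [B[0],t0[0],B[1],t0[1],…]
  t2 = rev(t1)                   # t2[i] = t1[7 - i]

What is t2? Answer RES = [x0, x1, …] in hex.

  t0: 9a d8 13 fe c8 9e 3c 0c
  t1: 9a 9a 13 d8 c8 13 3c fe
  t2: fe 3c 13 c8 d8 13 9a 9a

RES = [ 0xfe  0x3c  0x13  0xc8  0xd8  0x13  0x9a  0x9a ]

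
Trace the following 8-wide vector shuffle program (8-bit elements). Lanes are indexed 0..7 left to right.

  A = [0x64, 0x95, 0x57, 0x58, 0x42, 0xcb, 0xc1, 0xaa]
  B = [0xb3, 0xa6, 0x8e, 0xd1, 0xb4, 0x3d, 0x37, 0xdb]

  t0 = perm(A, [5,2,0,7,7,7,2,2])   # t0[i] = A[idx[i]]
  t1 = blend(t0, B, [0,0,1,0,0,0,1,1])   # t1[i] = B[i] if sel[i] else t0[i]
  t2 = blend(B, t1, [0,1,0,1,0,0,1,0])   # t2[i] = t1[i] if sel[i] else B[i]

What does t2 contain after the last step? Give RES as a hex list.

RES = [0xb3, 0x57, 0x8e, 0xaa, 0xb4, 0x3d, 0x37, 0xdb]

→ t0 |cb|57|64|aa|aa|aa|57|57|
→ t1 |cb|57|8e|aa|aa|aa|37|db|
→ t2 |b3|57|8e|aa|b4|3d|37|db|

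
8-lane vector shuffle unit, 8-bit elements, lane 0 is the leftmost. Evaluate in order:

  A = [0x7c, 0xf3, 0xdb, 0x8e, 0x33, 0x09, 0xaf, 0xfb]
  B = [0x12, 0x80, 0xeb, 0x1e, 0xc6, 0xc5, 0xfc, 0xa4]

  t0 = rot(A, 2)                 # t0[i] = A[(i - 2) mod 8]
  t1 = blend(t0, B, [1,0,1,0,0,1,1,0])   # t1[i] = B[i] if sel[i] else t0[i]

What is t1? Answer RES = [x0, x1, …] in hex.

RES = [ 0x12  0xfb  0xeb  0xf3  0xdb  0xc5  0xfc  0x09 ]

→ t0 |af|fb|7c|f3|db|8e|33|09|
→ t1 |12|fb|eb|f3|db|c5|fc|09|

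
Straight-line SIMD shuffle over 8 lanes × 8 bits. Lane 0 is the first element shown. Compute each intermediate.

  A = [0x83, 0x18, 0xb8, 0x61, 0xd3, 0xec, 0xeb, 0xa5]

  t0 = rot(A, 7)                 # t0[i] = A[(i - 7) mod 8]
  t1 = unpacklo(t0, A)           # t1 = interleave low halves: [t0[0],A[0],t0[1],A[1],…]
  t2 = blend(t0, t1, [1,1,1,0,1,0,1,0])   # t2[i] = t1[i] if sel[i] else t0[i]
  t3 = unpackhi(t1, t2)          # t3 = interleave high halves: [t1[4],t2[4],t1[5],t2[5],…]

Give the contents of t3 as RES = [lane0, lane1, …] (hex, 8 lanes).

RES = [0x61, 0x61, 0xb8, 0xeb, 0xd3, 0xd3, 0x61, 0x83]

→ t0 |18|b8|61|d3|ec|eb|a5|83|
→ t1 |18|83|b8|18|61|b8|d3|61|
→ t2 |18|83|b8|d3|61|eb|d3|83|
→ t3 |61|61|b8|eb|d3|d3|61|83|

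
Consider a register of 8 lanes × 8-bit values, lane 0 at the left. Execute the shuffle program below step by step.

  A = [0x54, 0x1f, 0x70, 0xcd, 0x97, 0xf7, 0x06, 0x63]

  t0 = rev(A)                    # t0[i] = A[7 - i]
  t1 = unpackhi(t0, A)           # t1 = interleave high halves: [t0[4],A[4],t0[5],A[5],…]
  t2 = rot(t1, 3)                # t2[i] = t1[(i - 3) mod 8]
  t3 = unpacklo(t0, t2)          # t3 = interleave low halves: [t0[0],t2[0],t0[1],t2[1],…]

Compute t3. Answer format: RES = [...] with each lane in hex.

t0 = [0x63, 0x06, 0xf7, 0x97, 0xcd, 0x70, 0x1f, 0x54]
t1 = [0xcd, 0x97, 0x70, 0xf7, 0x1f, 0x06, 0x54, 0x63]
t2 = [0x06, 0x54, 0x63, 0xcd, 0x97, 0x70, 0xf7, 0x1f]
t3 = [0x63, 0x06, 0x06, 0x54, 0xf7, 0x63, 0x97, 0xcd]

RES = [0x63, 0x06, 0x06, 0x54, 0xf7, 0x63, 0x97, 0xcd]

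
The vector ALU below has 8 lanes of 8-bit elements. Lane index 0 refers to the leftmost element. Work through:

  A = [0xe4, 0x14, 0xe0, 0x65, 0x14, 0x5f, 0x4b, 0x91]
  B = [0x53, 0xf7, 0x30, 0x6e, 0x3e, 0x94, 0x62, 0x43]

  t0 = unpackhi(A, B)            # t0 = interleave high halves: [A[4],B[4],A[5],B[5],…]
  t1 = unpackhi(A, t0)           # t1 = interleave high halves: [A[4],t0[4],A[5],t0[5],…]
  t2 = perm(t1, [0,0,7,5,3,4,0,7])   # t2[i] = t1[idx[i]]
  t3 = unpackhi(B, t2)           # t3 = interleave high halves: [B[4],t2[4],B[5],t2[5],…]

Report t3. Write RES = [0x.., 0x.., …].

t0 = [0x14, 0x3e, 0x5f, 0x94, 0x4b, 0x62, 0x91, 0x43]
t1 = [0x14, 0x4b, 0x5f, 0x62, 0x4b, 0x91, 0x91, 0x43]
t2 = [0x14, 0x14, 0x43, 0x91, 0x62, 0x4b, 0x14, 0x43]
t3 = [0x3e, 0x62, 0x94, 0x4b, 0x62, 0x14, 0x43, 0x43]

RES = [0x3e, 0x62, 0x94, 0x4b, 0x62, 0x14, 0x43, 0x43]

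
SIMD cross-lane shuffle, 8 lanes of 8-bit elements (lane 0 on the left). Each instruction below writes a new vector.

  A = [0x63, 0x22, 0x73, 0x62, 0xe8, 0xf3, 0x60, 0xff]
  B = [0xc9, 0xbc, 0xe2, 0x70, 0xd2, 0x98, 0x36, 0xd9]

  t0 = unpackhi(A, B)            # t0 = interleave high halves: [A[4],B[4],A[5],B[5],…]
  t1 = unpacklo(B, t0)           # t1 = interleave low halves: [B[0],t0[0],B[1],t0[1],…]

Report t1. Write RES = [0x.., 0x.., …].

RES = [ 0xc9  0xe8  0xbc  0xd2  0xe2  0xf3  0x70  0x98 ]

  t0: e8 d2 f3 98 60 36 ff d9
  t1: c9 e8 bc d2 e2 f3 70 98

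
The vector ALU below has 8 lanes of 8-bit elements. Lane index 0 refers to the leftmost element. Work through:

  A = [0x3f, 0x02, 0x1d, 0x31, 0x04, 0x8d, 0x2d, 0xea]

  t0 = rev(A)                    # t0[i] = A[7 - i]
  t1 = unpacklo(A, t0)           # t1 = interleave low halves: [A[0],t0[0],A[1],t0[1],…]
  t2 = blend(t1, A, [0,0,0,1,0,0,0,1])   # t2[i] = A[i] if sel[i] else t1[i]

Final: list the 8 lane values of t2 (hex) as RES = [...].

→ t0 |ea|2d|8d|04|31|1d|02|3f|
→ t1 |3f|ea|02|2d|1d|8d|31|04|
→ t2 |3f|ea|02|31|1d|8d|31|ea|

RES = [ 0x3f  0xea  0x02  0x31  0x1d  0x8d  0x31  0xea ]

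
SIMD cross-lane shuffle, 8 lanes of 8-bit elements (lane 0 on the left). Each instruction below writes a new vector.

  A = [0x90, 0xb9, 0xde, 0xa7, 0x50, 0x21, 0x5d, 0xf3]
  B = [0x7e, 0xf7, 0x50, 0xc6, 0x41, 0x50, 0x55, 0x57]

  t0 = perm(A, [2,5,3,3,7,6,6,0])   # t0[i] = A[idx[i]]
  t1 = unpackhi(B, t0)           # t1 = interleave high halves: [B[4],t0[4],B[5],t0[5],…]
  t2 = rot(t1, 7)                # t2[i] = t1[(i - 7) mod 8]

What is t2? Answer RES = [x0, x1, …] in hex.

RES = [0xf3, 0x50, 0x5d, 0x55, 0x5d, 0x57, 0x90, 0x41]

t0 = [0xde, 0x21, 0xa7, 0xa7, 0xf3, 0x5d, 0x5d, 0x90]
t1 = [0x41, 0xf3, 0x50, 0x5d, 0x55, 0x5d, 0x57, 0x90]
t2 = [0xf3, 0x50, 0x5d, 0x55, 0x5d, 0x57, 0x90, 0x41]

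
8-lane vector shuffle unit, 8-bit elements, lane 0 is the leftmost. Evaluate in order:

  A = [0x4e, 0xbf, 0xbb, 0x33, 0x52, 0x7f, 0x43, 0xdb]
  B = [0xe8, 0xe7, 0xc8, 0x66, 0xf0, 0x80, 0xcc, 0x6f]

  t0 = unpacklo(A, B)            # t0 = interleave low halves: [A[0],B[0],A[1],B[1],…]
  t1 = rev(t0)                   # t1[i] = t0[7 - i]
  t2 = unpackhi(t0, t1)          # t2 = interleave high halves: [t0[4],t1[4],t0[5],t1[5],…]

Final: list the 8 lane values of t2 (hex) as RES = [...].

RES = [0xbb, 0xe7, 0xc8, 0xbf, 0x33, 0xe8, 0x66, 0x4e]

t0 = [0x4e, 0xe8, 0xbf, 0xe7, 0xbb, 0xc8, 0x33, 0x66]
t1 = [0x66, 0x33, 0xc8, 0xbb, 0xe7, 0xbf, 0xe8, 0x4e]
t2 = [0xbb, 0xe7, 0xc8, 0xbf, 0x33, 0xe8, 0x66, 0x4e]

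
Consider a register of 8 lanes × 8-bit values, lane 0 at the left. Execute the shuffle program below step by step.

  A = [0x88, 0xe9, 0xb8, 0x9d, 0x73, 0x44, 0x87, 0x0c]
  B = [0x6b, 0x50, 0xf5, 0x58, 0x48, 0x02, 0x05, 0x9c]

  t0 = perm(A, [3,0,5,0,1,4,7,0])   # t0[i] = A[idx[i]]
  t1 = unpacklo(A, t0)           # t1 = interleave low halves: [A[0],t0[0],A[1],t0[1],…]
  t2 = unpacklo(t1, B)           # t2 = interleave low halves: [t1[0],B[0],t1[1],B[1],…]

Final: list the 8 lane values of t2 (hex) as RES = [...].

RES = [0x88, 0x6b, 0x9d, 0x50, 0xe9, 0xf5, 0x88, 0x58]

t0 = [0x9d, 0x88, 0x44, 0x88, 0xe9, 0x73, 0x0c, 0x88]
t1 = [0x88, 0x9d, 0xe9, 0x88, 0xb8, 0x44, 0x9d, 0x88]
t2 = [0x88, 0x6b, 0x9d, 0x50, 0xe9, 0xf5, 0x88, 0x58]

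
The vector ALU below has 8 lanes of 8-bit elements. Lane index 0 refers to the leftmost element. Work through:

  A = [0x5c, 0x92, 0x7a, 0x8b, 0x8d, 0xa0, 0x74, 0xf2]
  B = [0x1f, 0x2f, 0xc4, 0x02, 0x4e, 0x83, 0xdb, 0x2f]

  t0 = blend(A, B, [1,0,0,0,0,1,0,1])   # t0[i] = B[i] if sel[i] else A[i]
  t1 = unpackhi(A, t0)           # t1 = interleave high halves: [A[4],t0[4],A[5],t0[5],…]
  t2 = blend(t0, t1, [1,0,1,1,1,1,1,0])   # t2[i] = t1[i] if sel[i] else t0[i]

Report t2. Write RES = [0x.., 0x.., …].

RES = [0x8d, 0x92, 0xa0, 0x83, 0x74, 0x74, 0xf2, 0x2f]

  t0: 1f 92 7a 8b 8d 83 74 2f
  t1: 8d 8d a0 83 74 74 f2 2f
  t2: 8d 92 a0 83 74 74 f2 2f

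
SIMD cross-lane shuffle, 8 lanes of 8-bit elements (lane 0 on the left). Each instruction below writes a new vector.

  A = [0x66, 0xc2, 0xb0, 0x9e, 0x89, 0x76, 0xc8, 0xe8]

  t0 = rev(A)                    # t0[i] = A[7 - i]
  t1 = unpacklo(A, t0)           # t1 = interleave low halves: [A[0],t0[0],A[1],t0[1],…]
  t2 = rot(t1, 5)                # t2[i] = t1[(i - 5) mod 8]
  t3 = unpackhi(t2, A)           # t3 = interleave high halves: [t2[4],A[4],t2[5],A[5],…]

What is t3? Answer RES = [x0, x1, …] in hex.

RES = [ 0x89  0x89  0x66  0x76  0xe8  0xc8  0xc2  0xe8 ]

  t0: e8 c8 76 89 9e b0 c2 66
  t1: 66 e8 c2 c8 b0 76 9e 89
  t2: c8 b0 76 9e 89 66 e8 c2
  t3: 89 89 66 76 e8 c8 c2 e8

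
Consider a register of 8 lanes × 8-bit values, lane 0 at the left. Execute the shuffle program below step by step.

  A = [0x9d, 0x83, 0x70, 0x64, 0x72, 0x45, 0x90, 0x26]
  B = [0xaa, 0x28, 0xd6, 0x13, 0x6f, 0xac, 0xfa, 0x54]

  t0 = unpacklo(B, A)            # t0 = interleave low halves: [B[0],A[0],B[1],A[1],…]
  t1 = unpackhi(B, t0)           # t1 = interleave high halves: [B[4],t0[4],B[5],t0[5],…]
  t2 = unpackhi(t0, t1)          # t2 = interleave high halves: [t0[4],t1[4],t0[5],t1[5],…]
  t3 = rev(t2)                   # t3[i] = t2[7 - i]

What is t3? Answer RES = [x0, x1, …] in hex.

t0 = [0xaa, 0x9d, 0x28, 0x83, 0xd6, 0x70, 0x13, 0x64]
t1 = [0x6f, 0xd6, 0xac, 0x70, 0xfa, 0x13, 0x54, 0x64]
t2 = [0xd6, 0xfa, 0x70, 0x13, 0x13, 0x54, 0x64, 0x64]
t3 = [0x64, 0x64, 0x54, 0x13, 0x13, 0x70, 0xfa, 0xd6]

RES = [0x64, 0x64, 0x54, 0x13, 0x13, 0x70, 0xfa, 0xd6]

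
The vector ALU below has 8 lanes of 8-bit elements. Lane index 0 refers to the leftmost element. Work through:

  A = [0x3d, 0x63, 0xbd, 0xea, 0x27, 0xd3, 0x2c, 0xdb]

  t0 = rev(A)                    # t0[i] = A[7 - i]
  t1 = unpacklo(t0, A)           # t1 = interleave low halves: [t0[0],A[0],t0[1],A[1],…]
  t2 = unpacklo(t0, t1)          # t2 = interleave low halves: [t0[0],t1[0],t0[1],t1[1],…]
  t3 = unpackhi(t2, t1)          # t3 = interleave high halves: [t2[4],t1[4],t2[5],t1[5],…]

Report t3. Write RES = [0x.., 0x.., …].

  t0: db 2c d3 27 ea bd 63 3d
  t1: db 3d 2c 63 d3 bd 27 ea
  t2: db db 2c 3d d3 2c 27 63
  t3: d3 d3 2c bd 27 27 63 ea

RES = [0xd3, 0xd3, 0x2c, 0xbd, 0x27, 0x27, 0x63, 0xea]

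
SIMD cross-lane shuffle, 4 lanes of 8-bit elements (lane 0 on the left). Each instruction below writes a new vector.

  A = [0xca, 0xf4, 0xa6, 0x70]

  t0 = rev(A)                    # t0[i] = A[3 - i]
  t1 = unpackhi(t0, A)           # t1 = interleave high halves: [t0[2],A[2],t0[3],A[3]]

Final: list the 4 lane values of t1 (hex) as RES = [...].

  t0: 70 a6 f4 ca
  t1: f4 a6 ca 70

RES = [0xf4, 0xa6, 0xca, 0x70]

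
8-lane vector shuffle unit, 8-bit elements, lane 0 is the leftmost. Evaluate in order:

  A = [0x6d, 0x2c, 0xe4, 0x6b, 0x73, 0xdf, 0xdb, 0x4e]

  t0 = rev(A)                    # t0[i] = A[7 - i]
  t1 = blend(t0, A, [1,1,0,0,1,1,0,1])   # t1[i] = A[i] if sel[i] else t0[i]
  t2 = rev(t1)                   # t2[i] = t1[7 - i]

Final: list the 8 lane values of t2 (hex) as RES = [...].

RES = [0x4e, 0x2c, 0xdf, 0x73, 0x73, 0xdf, 0x2c, 0x6d]

t0 = [0x4e, 0xdb, 0xdf, 0x73, 0x6b, 0xe4, 0x2c, 0x6d]
t1 = [0x6d, 0x2c, 0xdf, 0x73, 0x73, 0xdf, 0x2c, 0x4e]
t2 = [0x4e, 0x2c, 0xdf, 0x73, 0x73, 0xdf, 0x2c, 0x6d]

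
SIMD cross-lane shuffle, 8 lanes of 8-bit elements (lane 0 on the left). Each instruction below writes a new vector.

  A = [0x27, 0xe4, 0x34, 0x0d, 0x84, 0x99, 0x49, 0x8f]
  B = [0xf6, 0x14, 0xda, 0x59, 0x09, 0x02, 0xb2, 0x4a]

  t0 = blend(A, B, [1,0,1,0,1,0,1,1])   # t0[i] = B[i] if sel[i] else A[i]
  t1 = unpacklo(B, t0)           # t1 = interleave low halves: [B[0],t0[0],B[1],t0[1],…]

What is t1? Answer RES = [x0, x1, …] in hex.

→ t0 |f6|e4|da|0d|09|99|b2|4a|
→ t1 |f6|f6|14|e4|da|da|59|0d|

RES = [ 0xf6  0xf6  0x14  0xe4  0xda  0xda  0x59  0x0d ]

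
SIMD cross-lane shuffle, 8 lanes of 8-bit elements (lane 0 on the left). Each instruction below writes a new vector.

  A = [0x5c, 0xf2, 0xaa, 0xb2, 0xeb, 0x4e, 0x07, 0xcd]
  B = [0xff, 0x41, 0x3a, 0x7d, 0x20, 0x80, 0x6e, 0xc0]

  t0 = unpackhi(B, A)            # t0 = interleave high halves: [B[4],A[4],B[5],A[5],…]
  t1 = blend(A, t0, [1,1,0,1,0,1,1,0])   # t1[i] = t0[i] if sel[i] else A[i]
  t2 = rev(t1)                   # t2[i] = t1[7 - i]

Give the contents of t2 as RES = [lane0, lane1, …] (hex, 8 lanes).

RES = [0xcd, 0xc0, 0x07, 0xeb, 0x4e, 0xaa, 0xeb, 0x20]

t0 = [0x20, 0xeb, 0x80, 0x4e, 0x6e, 0x07, 0xc0, 0xcd]
t1 = [0x20, 0xeb, 0xaa, 0x4e, 0xeb, 0x07, 0xc0, 0xcd]
t2 = [0xcd, 0xc0, 0x07, 0xeb, 0x4e, 0xaa, 0xeb, 0x20]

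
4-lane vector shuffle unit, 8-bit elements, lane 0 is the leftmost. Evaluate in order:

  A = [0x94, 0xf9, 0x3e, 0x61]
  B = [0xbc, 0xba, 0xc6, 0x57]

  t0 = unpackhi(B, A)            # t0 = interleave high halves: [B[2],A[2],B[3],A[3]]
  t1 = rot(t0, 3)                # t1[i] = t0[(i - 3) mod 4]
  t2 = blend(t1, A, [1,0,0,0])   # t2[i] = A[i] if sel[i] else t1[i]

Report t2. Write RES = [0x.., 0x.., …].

t0 = [0xc6, 0x3e, 0x57, 0x61]
t1 = [0x3e, 0x57, 0x61, 0xc6]
t2 = [0x94, 0x57, 0x61, 0xc6]

RES = [0x94, 0x57, 0x61, 0xc6]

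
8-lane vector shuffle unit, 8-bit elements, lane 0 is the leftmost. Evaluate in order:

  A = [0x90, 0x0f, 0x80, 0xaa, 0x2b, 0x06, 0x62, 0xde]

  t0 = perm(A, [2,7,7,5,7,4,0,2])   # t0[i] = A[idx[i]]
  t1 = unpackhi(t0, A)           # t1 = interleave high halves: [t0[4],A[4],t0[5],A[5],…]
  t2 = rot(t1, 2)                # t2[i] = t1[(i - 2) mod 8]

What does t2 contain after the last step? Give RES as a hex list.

  t0: 80 de de 06 de 2b 90 80
  t1: de 2b 2b 06 90 62 80 de
  t2: 80 de de 2b 2b 06 90 62

RES = [ 0x80  0xde  0xde  0x2b  0x2b  0x06  0x90  0x62 ]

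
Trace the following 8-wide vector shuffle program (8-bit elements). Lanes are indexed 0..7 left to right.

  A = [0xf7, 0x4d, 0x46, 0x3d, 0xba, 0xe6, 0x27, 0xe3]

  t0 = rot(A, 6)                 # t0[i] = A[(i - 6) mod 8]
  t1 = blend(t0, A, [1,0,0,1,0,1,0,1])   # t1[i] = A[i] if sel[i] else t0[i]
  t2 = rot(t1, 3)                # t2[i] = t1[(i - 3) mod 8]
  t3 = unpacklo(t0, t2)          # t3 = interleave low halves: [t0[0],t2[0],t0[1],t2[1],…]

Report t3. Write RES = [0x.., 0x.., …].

RES = [0x46, 0xe6, 0x3d, 0xf7, 0xba, 0xe3, 0xe6, 0xf7]

→ t0 |46|3d|ba|e6|27|e3|f7|4d|
→ t1 |f7|3d|ba|3d|27|e6|f7|e3|
→ t2 |e6|f7|e3|f7|3d|ba|3d|27|
→ t3 |46|e6|3d|f7|ba|e3|e6|f7|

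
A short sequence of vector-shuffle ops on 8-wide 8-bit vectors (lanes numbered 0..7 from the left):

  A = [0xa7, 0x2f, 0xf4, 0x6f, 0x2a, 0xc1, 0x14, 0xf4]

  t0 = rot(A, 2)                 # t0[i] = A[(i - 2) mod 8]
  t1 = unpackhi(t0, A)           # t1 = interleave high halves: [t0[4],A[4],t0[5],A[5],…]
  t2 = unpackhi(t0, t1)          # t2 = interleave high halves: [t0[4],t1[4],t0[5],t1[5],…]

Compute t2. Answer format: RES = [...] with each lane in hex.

RES = [ 0xf4  0x2a  0x6f  0x14  0x2a  0xc1  0xc1  0xf4 ]

t0 = [0x14, 0xf4, 0xa7, 0x2f, 0xf4, 0x6f, 0x2a, 0xc1]
t1 = [0xf4, 0x2a, 0x6f, 0xc1, 0x2a, 0x14, 0xc1, 0xf4]
t2 = [0xf4, 0x2a, 0x6f, 0x14, 0x2a, 0xc1, 0xc1, 0xf4]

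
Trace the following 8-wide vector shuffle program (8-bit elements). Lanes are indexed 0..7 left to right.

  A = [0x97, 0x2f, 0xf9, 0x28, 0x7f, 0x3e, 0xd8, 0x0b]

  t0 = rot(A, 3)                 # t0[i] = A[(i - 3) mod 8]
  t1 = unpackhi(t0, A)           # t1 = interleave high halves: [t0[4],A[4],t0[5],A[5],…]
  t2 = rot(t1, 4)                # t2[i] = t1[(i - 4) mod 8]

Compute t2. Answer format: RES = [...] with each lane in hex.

t0 = [0x3e, 0xd8, 0x0b, 0x97, 0x2f, 0xf9, 0x28, 0x7f]
t1 = [0x2f, 0x7f, 0xf9, 0x3e, 0x28, 0xd8, 0x7f, 0x0b]
t2 = [0x28, 0xd8, 0x7f, 0x0b, 0x2f, 0x7f, 0xf9, 0x3e]

RES = [0x28, 0xd8, 0x7f, 0x0b, 0x2f, 0x7f, 0xf9, 0x3e]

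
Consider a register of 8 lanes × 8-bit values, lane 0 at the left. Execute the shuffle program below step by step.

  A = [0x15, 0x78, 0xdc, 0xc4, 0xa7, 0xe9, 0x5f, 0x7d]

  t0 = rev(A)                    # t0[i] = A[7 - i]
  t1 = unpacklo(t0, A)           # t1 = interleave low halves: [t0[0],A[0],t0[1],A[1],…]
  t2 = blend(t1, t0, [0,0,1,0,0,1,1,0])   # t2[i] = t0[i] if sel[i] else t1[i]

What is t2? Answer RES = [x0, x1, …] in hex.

RES = [ 0x7d  0x15  0xe9  0x78  0xe9  0xdc  0x78  0xc4 ]

→ t0 |7d|5f|e9|a7|c4|dc|78|15|
→ t1 |7d|15|5f|78|e9|dc|a7|c4|
→ t2 |7d|15|e9|78|e9|dc|78|c4|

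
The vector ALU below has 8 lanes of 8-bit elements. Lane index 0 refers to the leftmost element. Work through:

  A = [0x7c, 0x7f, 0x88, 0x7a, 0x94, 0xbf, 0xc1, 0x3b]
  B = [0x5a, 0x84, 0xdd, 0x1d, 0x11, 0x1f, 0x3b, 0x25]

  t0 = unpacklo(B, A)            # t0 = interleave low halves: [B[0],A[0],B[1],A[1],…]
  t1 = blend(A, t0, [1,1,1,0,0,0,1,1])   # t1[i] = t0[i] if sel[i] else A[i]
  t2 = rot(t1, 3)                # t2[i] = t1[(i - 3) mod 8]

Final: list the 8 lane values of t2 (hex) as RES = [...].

RES = [0xbf, 0x1d, 0x7a, 0x5a, 0x7c, 0x84, 0x7a, 0x94]

  t0: 5a 7c 84 7f dd 88 1d 7a
  t1: 5a 7c 84 7a 94 bf 1d 7a
  t2: bf 1d 7a 5a 7c 84 7a 94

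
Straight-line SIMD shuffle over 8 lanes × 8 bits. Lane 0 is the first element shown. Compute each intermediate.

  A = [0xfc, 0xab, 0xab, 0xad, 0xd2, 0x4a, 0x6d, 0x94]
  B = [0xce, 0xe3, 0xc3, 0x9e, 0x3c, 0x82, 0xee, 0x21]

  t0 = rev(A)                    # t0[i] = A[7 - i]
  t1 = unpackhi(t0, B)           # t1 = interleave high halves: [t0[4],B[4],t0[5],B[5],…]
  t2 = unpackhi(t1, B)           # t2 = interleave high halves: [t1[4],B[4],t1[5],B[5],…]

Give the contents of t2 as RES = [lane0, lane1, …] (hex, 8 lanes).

RES = [ 0xab  0x3c  0xee  0x82  0xfc  0xee  0x21  0x21 ]

→ t0 |94|6d|4a|d2|ad|ab|ab|fc|
→ t1 |ad|3c|ab|82|ab|ee|fc|21|
→ t2 |ab|3c|ee|82|fc|ee|21|21|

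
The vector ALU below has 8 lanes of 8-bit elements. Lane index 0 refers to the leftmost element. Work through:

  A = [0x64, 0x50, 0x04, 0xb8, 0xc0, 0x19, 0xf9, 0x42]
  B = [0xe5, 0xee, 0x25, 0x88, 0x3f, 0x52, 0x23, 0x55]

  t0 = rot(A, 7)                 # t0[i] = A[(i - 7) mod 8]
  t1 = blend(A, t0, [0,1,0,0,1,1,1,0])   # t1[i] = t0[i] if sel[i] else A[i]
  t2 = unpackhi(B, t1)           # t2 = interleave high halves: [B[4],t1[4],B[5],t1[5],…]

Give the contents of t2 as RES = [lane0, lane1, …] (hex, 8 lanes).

  t0: 50 04 b8 c0 19 f9 42 64
  t1: 64 04 04 b8 19 f9 42 42
  t2: 3f 19 52 f9 23 42 55 42

RES = [0x3f, 0x19, 0x52, 0xf9, 0x23, 0x42, 0x55, 0x42]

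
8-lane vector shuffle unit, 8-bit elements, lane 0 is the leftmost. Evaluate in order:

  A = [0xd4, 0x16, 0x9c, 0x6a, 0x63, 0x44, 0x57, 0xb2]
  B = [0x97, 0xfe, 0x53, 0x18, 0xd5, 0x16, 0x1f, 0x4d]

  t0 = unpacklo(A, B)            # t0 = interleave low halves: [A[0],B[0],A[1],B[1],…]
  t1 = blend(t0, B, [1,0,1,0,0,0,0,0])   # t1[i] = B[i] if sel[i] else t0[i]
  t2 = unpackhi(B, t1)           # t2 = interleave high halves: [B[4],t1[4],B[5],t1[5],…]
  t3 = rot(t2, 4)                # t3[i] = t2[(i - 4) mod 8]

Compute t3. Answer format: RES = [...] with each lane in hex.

→ t0 |d4|97|16|fe|9c|53|6a|18|
→ t1 |97|97|53|fe|9c|53|6a|18|
→ t2 |d5|9c|16|53|1f|6a|4d|18|
→ t3 |1f|6a|4d|18|d5|9c|16|53|

RES = [0x1f, 0x6a, 0x4d, 0x18, 0xd5, 0x9c, 0x16, 0x53]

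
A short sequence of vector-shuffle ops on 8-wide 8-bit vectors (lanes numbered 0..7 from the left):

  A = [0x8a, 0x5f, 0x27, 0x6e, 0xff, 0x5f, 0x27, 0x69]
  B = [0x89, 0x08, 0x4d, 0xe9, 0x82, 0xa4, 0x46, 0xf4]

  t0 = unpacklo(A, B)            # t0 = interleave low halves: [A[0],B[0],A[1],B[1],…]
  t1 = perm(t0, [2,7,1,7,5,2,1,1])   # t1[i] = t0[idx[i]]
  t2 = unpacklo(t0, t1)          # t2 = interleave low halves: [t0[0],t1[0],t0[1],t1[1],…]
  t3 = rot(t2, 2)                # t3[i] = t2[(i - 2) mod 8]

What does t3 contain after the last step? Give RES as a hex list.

RES = [ 0x08  0xe9  0x8a  0x5f  0x89  0xe9  0x5f  0x89 ]

  t0: 8a 89 5f 08 27 4d 6e e9
  t1: 5f e9 89 e9 4d 5f 89 89
  t2: 8a 5f 89 e9 5f 89 08 e9
  t3: 08 e9 8a 5f 89 e9 5f 89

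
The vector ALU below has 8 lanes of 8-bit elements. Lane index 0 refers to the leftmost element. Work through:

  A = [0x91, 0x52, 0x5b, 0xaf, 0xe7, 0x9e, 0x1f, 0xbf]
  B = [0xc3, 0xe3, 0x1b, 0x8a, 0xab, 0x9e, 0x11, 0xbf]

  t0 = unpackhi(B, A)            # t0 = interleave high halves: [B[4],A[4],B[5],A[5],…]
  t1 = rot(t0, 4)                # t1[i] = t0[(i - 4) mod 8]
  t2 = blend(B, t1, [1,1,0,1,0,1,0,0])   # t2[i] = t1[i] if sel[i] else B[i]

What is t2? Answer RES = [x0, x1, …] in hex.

t0 = [0xab, 0xe7, 0x9e, 0x9e, 0x11, 0x1f, 0xbf, 0xbf]
t1 = [0x11, 0x1f, 0xbf, 0xbf, 0xab, 0xe7, 0x9e, 0x9e]
t2 = [0x11, 0x1f, 0x1b, 0xbf, 0xab, 0xe7, 0x11, 0xbf]

RES = [0x11, 0x1f, 0x1b, 0xbf, 0xab, 0xe7, 0x11, 0xbf]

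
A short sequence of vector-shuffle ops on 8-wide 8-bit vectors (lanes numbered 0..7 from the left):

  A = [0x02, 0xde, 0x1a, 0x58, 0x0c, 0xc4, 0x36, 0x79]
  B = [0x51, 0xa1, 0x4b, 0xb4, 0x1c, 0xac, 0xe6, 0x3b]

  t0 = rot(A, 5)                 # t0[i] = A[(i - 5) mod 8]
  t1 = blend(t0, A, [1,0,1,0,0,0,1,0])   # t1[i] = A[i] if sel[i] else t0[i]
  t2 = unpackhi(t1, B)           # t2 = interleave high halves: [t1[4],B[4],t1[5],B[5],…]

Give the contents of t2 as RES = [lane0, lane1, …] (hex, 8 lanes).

RES = [ 0x79  0x1c  0x02  0xac  0x36  0xe6  0x1a  0x3b ]

t0 = [0x58, 0x0c, 0xc4, 0x36, 0x79, 0x02, 0xde, 0x1a]
t1 = [0x02, 0x0c, 0x1a, 0x36, 0x79, 0x02, 0x36, 0x1a]
t2 = [0x79, 0x1c, 0x02, 0xac, 0x36, 0xe6, 0x1a, 0x3b]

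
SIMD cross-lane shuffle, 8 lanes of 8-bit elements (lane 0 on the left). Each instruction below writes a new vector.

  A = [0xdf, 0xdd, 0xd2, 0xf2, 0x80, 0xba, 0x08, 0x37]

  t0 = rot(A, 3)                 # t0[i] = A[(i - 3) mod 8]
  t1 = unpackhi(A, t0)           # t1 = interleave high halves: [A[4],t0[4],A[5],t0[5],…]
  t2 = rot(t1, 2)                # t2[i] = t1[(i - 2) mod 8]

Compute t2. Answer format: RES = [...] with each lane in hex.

RES = [ 0x37  0x80  0x80  0xdd  0xba  0xd2  0x08  0xf2 ]

  t0: ba 08 37 df dd d2 f2 80
  t1: 80 dd ba d2 08 f2 37 80
  t2: 37 80 80 dd ba d2 08 f2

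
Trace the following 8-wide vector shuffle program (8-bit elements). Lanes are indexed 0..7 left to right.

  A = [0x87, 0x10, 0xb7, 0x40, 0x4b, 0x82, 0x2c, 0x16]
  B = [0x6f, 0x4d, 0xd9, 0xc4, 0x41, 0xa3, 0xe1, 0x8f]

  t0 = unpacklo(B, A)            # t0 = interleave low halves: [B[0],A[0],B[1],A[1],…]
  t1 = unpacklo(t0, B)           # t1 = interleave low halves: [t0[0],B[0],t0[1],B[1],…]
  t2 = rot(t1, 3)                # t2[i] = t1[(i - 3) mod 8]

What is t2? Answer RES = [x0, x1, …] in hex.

t0 = [0x6f, 0x87, 0x4d, 0x10, 0xd9, 0xb7, 0xc4, 0x40]
t1 = [0x6f, 0x6f, 0x87, 0x4d, 0x4d, 0xd9, 0x10, 0xc4]
t2 = [0xd9, 0x10, 0xc4, 0x6f, 0x6f, 0x87, 0x4d, 0x4d]

RES = [ 0xd9  0x10  0xc4  0x6f  0x6f  0x87  0x4d  0x4d ]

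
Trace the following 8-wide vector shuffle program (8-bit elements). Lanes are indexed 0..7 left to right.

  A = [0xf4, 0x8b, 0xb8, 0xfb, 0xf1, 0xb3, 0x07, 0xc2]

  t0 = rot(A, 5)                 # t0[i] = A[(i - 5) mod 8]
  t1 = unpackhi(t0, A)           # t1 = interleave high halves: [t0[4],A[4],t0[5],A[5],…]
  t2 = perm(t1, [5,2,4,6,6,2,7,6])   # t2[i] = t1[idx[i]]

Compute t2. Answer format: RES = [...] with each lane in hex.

t0 = [0xfb, 0xf1, 0xb3, 0x07, 0xc2, 0xf4, 0x8b, 0xb8]
t1 = [0xc2, 0xf1, 0xf4, 0xb3, 0x8b, 0x07, 0xb8, 0xc2]
t2 = [0x07, 0xf4, 0x8b, 0xb8, 0xb8, 0xf4, 0xc2, 0xb8]

RES = [0x07, 0xf4, 0x8b, 0xb8, 0xb8, 0xf4, 0xc2, 0xb8]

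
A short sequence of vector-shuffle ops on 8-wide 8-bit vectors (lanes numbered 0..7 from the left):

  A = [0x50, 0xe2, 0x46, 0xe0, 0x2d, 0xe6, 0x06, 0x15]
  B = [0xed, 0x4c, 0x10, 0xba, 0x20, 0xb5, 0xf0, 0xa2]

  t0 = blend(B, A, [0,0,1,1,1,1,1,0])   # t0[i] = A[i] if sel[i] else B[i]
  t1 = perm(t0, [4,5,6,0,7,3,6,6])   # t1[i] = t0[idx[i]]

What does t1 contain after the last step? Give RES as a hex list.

RES = [0x2d, 0xe6, 0x06, 0xed, 0xa2, 0xe0, 0x06, 0x06]

→ t0 |ed|4c|46|e0|2d|e6|06|a2|
→ t1 |2d|e6|06|ed|a2|e0|06|06|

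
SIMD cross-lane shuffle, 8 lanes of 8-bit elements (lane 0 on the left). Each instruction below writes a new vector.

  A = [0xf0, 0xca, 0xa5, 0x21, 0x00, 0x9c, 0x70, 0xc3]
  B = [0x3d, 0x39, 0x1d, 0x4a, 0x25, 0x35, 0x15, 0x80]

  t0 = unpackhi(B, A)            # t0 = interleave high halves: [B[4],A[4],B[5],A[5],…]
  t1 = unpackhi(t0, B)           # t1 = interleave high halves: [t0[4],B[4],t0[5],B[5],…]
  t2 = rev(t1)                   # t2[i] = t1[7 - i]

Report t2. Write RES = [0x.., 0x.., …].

→ t0 |25|00|35|9c|15|70|80|c3|
→ t1 |15|25|70|35|80|15|c3|80|
→ t2 |80|c3|15|80|35|70|25|15|

RES = [0x80, 0xc3, 0x15, 0x80, 0x35, 0x70, 0x25, 0x15]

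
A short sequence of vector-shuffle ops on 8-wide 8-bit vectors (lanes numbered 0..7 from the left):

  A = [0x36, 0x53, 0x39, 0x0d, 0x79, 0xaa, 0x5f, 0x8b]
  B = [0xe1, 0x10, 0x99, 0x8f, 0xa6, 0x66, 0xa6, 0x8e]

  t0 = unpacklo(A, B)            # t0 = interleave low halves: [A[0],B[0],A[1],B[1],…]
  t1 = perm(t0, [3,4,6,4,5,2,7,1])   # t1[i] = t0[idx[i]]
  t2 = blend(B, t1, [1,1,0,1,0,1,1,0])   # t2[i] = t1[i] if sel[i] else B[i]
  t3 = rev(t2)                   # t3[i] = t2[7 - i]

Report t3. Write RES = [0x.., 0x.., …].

→ t0 |36|e1|53|10|39|99|0d|8f|
→ t1 |10|39|0d|39|99|53|8f|e1|
→ t2 |10|39|99|39|a6|53|8f|8e|
→ t3 |8e|8f|53|a6|39|99|39|10|

RES = [ 0x8e  0x8f  0x53  0xa6  0x39  0x99  0x39  0x10 ]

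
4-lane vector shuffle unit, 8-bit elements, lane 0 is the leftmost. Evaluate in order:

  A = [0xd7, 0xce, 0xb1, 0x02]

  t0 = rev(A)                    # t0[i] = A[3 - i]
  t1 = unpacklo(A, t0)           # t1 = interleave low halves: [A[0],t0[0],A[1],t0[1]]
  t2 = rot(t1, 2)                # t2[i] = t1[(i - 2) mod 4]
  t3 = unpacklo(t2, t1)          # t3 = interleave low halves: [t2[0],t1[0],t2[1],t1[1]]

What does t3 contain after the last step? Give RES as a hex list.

RES = [ 0xce  0xd7  0xb1  0x02 ]

→ t0 |02|b1|ce|d7|
→ t1 |d7|02|ce|b1|
→ t2 |ce|b1|d7|02|
→ t3 |ce|d7|b1|02|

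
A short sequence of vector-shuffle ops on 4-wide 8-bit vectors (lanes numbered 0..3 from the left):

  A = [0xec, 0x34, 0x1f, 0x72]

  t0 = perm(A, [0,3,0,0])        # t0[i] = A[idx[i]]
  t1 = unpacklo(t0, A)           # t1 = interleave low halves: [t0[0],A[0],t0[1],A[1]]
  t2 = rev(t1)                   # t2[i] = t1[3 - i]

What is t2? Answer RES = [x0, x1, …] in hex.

t0 = [0xec, 0x72, 0xec, 0xec]
t1 = [0xec, 0xec, 0x72, 0x34]
t2 = [0x34, 0x72, 0xec, 0xec]

RES = [0x34, 0x72, 0xec, 0xec]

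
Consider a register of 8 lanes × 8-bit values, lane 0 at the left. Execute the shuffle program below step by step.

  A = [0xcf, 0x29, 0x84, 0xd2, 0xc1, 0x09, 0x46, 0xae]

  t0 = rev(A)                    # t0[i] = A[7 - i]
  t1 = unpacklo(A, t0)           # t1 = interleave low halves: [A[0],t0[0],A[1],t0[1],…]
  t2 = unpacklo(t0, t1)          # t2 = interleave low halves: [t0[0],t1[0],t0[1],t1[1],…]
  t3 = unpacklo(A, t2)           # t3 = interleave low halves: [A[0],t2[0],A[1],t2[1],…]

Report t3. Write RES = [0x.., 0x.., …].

RES = [0xcf, 0xae, 0x29, 0xcf, 0x84, 0x46, 0xd2, 0xae]

t0 = [0xae, 0x46, 0x09, 0xc1, 0xd2, 0x84, 0x29, 0xcf]
t1 = [0xcf, 0xae, 0x29, 0x46, 0x84, 0x09, 0xd2, 0xc1]
t2 = [0xae, 0xcf, 0x46, 0xae, 0x09, 0x29, 0xc1, 0x46]
t3 = [0xcf, 0xae, 0x29, 0xcf, 0x84, 0x46, 0xd2, 0xae]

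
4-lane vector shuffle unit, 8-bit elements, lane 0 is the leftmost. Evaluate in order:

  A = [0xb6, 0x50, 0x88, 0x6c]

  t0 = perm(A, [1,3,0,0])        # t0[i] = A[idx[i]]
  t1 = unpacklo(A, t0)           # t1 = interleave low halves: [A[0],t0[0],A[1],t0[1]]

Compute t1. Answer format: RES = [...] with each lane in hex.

RES = [0xb6, 0x50, 0x50, 0x6c]

→ t0 |50|6c|b6|b6|
→ t1 |b6|50|50|6c|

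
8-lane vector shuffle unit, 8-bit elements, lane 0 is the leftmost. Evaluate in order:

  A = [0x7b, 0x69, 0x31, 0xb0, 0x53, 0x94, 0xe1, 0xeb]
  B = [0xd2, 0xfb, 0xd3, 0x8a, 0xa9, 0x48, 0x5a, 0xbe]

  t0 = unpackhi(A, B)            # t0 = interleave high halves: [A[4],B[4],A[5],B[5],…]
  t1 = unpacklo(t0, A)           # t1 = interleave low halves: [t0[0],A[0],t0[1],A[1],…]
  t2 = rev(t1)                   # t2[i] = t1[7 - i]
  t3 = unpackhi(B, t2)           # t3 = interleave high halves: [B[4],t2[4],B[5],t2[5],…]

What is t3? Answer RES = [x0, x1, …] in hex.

→ t0 |53|a9|94|48|e1|5a|eb|be|
→ t1 |53|7b|a9|69|94|31|48|b0|
→ t2 |b0|48|31|94|69|a9|7b|53|
→ t3 |a9|69|48|a9|5a|7b|be|53|

RES = [0xa9, 0x69, 0x48, 0xa9, 0x5a, 0x7b, 0xbe, 0x53]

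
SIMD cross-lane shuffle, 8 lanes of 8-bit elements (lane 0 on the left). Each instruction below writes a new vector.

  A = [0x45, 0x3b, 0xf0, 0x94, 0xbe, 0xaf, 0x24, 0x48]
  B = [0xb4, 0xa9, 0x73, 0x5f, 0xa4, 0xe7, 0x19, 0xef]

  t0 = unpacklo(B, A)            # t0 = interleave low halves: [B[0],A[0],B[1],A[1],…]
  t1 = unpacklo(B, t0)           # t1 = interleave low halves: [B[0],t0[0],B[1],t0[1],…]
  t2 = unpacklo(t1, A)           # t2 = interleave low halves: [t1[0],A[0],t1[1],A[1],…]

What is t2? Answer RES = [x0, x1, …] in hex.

RES = [ 0xb4  0x45  0xb4  0x3b  0xa9  0xf0  0x45  0x94 ]

  t0: b4 45 a9 3b 73 f0 5f 94
  t1: b4 b4 a9 45 73 a9 5f 3b
  t2: b4 45 b4 3b a9 f0 45 94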